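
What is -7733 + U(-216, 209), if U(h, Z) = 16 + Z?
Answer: -7508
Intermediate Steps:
-7733 + U(-216, 209) = -7733 + (16 + 209) = -7733 + 225 = -7508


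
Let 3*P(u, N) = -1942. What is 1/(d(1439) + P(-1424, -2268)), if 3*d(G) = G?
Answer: -3/503 ≈ -0.0059642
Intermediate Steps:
P(u, N) = -1942/3 (P(u, N) = (⅓)*(-1942) = -1942/3)
d(G) = G/3
1/(d(1439) + P(-1424, -2268)) = 1/((⅓)*1439 - 1942/3) = 1/(1439/3 - 1942/3) = 1/(-503/3) = -3/503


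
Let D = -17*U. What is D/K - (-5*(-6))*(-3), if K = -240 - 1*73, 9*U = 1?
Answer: 253547/2817 ≈ 90.006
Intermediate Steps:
U = 1/9 (U = (1/9)*1 = 1/9 ≈ 0.11111)
D = -17/9 (D = -17*1/9 = -17/9 ≈ -1.8889)
K = -313 (K = -240 - 73 = -313)
D/K - (-5*(-6))*(-3) = -17/9/(-313) - (-5*(-6))*(-3) = -17/9*(-1/313) - 30*(-3) = 17/2817 - 1*(-90) = 17/2817 + 90 = 253547/2817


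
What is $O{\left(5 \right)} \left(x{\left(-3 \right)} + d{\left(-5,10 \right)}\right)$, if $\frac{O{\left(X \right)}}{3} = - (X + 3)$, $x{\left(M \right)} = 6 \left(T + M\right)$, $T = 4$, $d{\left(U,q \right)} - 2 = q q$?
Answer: $-2592$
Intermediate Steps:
$d{\left(U,q \right)} = 2 + q^{2}$ ($d{\left(U,q \right)} = 2 + q q = 2 + q^{2}$)
$x{\left(M \right)} = 24 + 6 M$ ($x{\left(M \right)} = 6 \left(4 + M\right) = 24 + 6 M$)
$O{\left(X \right)} = -9 - 3 X$ ($O{\left(X \right)} = 3 \left(- (X + 3)\right) = 3 \left(- (3 + X)\right) = 3 \left(-3 - X\right) = -9 - 3 X$)
$O{\left(5 \right)} \left(x{\left(-3 \right)} + d{\left(-5,10 \right)}\right) = \left(-9 - 15\right) \left(\left(24 + 6 \left(-3\right)\right) + \left(2 + 10^{2}\right)\right) = \left(-9 - 15\right) \left(\left(24 - 18\right) + \left(2 + 100\right)\right) = - 24 \left(6 + 102\right) = \left(-24\right) 108 = -2592$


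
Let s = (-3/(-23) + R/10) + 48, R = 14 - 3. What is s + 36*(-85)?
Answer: -692477/230 ≈ -3010.8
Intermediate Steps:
R = 11
s = 11323/230 (s = (-3/(-23) + 11/10) + 48 = (-3*(-1/23) + 11*(1/10)) + 48 = (3/23 + 11/10) + 48 = 283/230 + 48 = 11323/230 ≈ 49.230)
s + 36*(-85) = 11323/230 + 36*(-85) = 11323/230 - 3060 = -692477/230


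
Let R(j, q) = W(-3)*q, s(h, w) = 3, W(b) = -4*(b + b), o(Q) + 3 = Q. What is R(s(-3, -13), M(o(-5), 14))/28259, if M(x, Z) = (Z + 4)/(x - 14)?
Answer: -216/310849 ≈ -0.00069487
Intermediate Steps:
o(Q) = -3 + Q
M(x, Z) = (4 + Z)/(-14 + x)
W(b) = -8*b
R(j, q) = 24*q (R(j, q) = (-8*(-3))*q = 24*q)
R(s(-3, -13), M(o(-5), 14))/28259 = (24*((4 + 14)/(-14 + (-3 - 5))))/28259 = (24*(18/(-14 - 8)))*(1/28259) = (24*(18/(-22)))*(1/28259) = (24*(-1/22*18))*(1/28259) = (24*(-9/11))*(1/28259) = -216/11*1/28259 = -216/310849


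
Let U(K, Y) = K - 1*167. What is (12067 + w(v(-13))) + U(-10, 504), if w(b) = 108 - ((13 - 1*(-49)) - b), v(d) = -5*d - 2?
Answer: 11999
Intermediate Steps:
v(d) = -2 - 5*d
U(K, Y) = -167 + K (U(K, Y) = K - 167 = -167 + K)
w(b) = 46 + b (w(b) = 108 - ((13 + 49) - b) = 108 - (62 - b) = 108 + (-62 + b) = 46 + b)
(12067 + w(v(-13))) + U(-10, 504) = (12067 + (46 + (-2 - 5*(-13)))) + (-167 - 10) = (12067 + (46 + (-2 + 65))) - 177 = (12067 + (46 + 63)) - 177 = (12067 + 109) - 177 = 12176 - 177 = 11999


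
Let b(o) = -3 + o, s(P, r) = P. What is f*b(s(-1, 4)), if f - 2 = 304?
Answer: -1224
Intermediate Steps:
f = 306 (f = 2 + 304 = 306)
f*b(s(-1, 4)) = 306*(-3 - 1) = 306*(-4) = -1224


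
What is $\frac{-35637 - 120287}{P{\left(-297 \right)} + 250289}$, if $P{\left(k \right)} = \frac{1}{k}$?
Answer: $- \frac{681021}{1093174} \approx -0.62298$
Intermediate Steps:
$\frac{-35637 - 120287}{P{\left(-297 \right)} + 250289} = \frac{-35637 - 120287}{\frac{1}{-297} + 250289} = - \frac{155924}{- \frac{1}{297} + 250289} = - \frac{155924}{\frac{74335832}{297}} = \left(-155924\right) \frac{297}{74335832} = - \frac{681021}{1093174}$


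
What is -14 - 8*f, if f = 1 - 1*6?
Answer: 26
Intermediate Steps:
f = -5 (f = 1 - 6 = -5)
-14 - 8*f = -14 - 8*(-5) = -14 + 40 = 26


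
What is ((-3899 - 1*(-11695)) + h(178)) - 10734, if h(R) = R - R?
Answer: -2938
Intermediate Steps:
h(R) = 0
((-3899 - 1*(-11695)) + h(178)) - 10734 = ((-3899 - 1*(-11695)) + 0) - 10734 = ((-3899 + 11695) + 0) - 10734 = (7796 + 0) - 10734 = 7796 - 10734 = -2938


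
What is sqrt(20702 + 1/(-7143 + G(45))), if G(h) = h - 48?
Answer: sqrt(117461573854)/2382 ≈ 143.88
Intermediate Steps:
G(h) = -48 + h
sqrt(20702 + 1/(-7143 + G(45))) = sqrt(20702 + 1/(-7143 + (-48 + 45))) = sqrt(20702 + 1/(-7143 - 3)) = sqrt(20702 + 1/(-7146)) = sqrt(20702 - 1/7146) = sqrt(147936491/7146) = sqrt(117461573854)/2382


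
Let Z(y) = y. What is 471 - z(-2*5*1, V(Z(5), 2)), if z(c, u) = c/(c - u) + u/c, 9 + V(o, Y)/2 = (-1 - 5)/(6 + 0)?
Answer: 470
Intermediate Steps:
V(o, Y) = -20 (V(o, Y) = -18 + 2*((-1 - 5)/(6 + 0)) = -18 + 2*(-6/6) = -18 + 2*(-6*⅙) = -18 + 2*(-1) = -18 - 2 = -20)
471 - z(-2*5*1, V(Z(5), 2)) = 471 - ((-2*5*1)² - 1*(-20)² + (-2*5*1)*(-20))/((-2*5*1)*(-2*5*1 - 1*(-20))) = 471 - ((-10*1)² - 1*400 - 10*1*(-20))/(((-10*1))*(-10*1 + 20)) = 471 - ((-10)² - 400 - 10*(-20))/((-10)*(-10 + 20)) = 471 - (-1)*(100 - 400 + 200)/(10*10) = 471 - (-1)*(-100)/(10*10) = 471 - 1*1 = 471 - 1 = 470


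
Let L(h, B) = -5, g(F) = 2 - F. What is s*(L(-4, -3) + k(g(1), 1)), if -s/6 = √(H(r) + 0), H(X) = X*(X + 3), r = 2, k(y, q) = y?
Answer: 24*√10 ≈ 75.895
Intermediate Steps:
H(X) = X*(3 + X)
s = -6*√10 (s = -6*√(2*(3 + 2) + 0) = -6*√(2*5 + 0) = -6*√(10 + 0) = -6*√10 ≈ -18.974)
s*(L(-4, -3) + k(g(1), 1)) = (-6*√10)*(-5 + (2 - 1*1)) = (-6*√10)*(-5 + (2 - 1)) = (-6*√10)*(-5 + 1) = -6*√10*(-4) = 24*√10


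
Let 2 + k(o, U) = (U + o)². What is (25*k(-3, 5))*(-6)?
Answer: -300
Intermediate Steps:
k(o, U) = -2 + (U + o)²
(25*k(-3, 5))*(-6) = (25*(-2 + (5 - 3)²))*(-6) = (25*(-2 + 2²))*(-6) = (25*(-2 + 4))*(-6) = (25*2)*(-6) = 50*(-6) = -300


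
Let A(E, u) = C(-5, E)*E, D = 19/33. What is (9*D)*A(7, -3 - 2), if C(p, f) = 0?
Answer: 0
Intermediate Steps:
D = 19/33 (D = 19*(1/33) = 19/33 ≈ 0.57576)
A(E, u) = 0 (A(E, u) = 0*E = 0)
(9*D)*A(7, -3 - 2) = (9*(19/33))*0 = (57/11)*0 = 0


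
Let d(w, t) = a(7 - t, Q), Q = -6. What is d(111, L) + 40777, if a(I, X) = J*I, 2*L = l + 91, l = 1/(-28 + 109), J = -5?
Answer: 3318532/81 ≈ 40970.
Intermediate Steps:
l = 1/81 ≈ 0.012346
L = 3686/81 (L = (1/81 + 91)/2 = (1/2)*(7372/81) = 3686/81 ≈ 45.506)
a(I, X) = -5*I
d(w, t) = -35 + 5*t (d(w, t) = -5*(7 - t) = -35 + 5*t)
d(111, L) + 40777 = (-35 + 5*(3686/81)) + 40777 = (-35 + 18430/81) + 40777 = 15595/81 + 40777 = 3318532/81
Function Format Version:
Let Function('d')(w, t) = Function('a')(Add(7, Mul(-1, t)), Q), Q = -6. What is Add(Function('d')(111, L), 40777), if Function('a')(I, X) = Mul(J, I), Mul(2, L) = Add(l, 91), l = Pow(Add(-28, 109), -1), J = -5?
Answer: Rational(3318532, 81) ≈ 40970.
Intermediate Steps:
l = Rational(1, 81) (l = Pow(81, -1) = Rational(1, 81) ≈ 0.012346)
L = Rational(3686, 81) (L = Mul(Rational(1, 2), Add(Rational(1, 81), 91)) = Mul(Rational(1, 2), Rational(7372, 81)) = Rational(3686, 81) ≈ 45.506)
Function('a')(I, X) = Mul(-5, I)
Function('d')(w, t) = Add(-35, Mul(5, t)) (Function('d')(w, t) = Mul(-5, Add(7, Mul(-1, t))) = Add(-35, Mul(5, t)))
Add(Function('d')(111, L), 40777) = Add(Add(-35, Mul(5, Rational(3686, 81))), 40777) = Add(Add(-35, Rational(18430, 81)), 40777) = Add(Rational(15595, 81), 40777) = Rational(3318532, 81)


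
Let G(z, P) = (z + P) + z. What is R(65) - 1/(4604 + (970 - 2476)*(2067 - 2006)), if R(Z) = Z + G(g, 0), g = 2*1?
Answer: 6021079/87262 ≈ 69.000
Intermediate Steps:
g = 2
G(z, P) = P + 2*z (G(z, P) = (P + z) + z = P + 2*z)
R(Z) = 4 + Z (R(Z) = Z + (0 + 2*2) = Z + (0 + 4) = Z + 4 = 4 + Z)
R(65) - 1/(4604 + (970 - 2476)*(2067 - 2006)) = (4 + 65) - 1/(4604 + (970 - 2476)*(2067 - 2006)) = 69 - 1/(4604 - 1506*61) = 69 - 1/(4604 - 91866) = 69 - 1/(-87262) = 69 - 1*(-1/87262) = 69 + 1/87262 = 6021079/87262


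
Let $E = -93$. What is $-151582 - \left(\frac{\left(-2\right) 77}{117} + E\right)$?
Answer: $- \frac{17724059}{117} \approx -1.5149 \cdot 10^{5}$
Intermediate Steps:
$-151582 - \left(\frac{\left(-2\right) 77}{117} + E\right) = -151582 - \left(\frac{\left(-2\right) 77}{117} - 93\right) = -151582 - \left(\frac{1}{117} \left(-154\right) - 93\right) = -151582 - \left(- \frac{154}{117} - 93\right) = -151582 - - \frac{11035}{117} = -151582 + \frac{11035}{117} = - \frac{17724059}{117}$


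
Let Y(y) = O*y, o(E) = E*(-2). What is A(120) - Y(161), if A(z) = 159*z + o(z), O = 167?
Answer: -8047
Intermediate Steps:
o(E) = -2*E
Y(y) = 167*y
A(z) = 157*z (A(z) = 159*z - 2*z = 157*z)
A(120) - Y(161) = 157*120 - 167*161 = 18840 - 1*26887 = 18840 - 26887 = -8047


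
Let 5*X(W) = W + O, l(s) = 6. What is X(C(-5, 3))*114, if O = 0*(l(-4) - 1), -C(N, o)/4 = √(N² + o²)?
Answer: -456*√34/5 ≈ -531.78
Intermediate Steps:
C(N, o) = -4*√(N² + o²)
O = 0 (O = 0*(6 - 1) = 0*5 = 0)
X(W) = W/5 (X(W) = (W + 0)/5 = W/5)
X(C(-5, 3))*114 = ((-4*√((-5)² + 3²))/5)*114 = ((-4*√(25 + 9))/5)*114 = ((-4*√34)/5)*114 = -4*√34/5*114 = -456*√34/5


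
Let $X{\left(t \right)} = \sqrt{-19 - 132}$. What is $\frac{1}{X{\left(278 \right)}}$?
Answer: $- \frac{i \sqrt{151}}{151} \approx - 0.081379 i$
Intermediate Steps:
$X{\left(t \right)} = i \sqrt{151}$ ($X{\left(t \right)} = \sqrt{-151} = i \sqrt{151}$)
$\frac{1}{X{\left(278 \right)}} = \frac{1}{i \sqrt{151}} = - \frac{i \sqrt{151}}{151}$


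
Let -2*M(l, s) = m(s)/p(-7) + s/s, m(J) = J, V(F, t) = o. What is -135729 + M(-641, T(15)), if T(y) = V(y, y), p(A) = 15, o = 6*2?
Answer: -1357299/10 ≈ -1.3573e+5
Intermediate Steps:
o = 12
V(F, t) = 12
T(y) = 12
M(l, s) = -½ - s/30 (M(l, s) = -(s/15 + s/s)/2 = -(s*(1/15) + 1)/2 = -(s/15 + 1)/2 = -(1 + s/15)/2 = -½ - s/30)
-135729 + M(-641, T(15)) = -135729 + (-½ - 1/30*12) = -135729 + (-½ - ⅖) = -135729 - 9/10 = -1357299/10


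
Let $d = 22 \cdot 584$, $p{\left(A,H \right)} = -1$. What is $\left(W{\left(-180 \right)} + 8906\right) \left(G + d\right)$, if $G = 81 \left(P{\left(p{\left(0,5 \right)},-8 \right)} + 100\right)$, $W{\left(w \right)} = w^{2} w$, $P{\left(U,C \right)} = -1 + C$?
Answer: $-117737137586$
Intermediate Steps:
$W{\left(w \right)} = w^{3}$
$d = 12848$
$G = 7371$ ($G = 81 \left(\left(-1 - 8\right) + 100\right) = 81 \left(-9 + 100\right) = 81 \cdot 91 = 7371$)
$\left(W{\left(-180 \right)} + 8906\right) \left(G + d\right) = \left(\left(-180\right)^{3} + 8906\right) \left(7371 + 12848\right) = \left(-5832000 + 8906\right) 20219 = \left(-5823094\right) 20219 = -117737137586$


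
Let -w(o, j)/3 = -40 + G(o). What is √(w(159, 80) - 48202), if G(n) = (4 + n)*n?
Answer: I*√125833 ≈ 354.73*I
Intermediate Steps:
G(n) = n*(4 + n)
w(o, j) = 120 - 3*o*(4 + o) (w(o, j) = -3*(-40 + o*(4 + o)) = 120 - 3*o*(4 + o))
√(w(159, 80) - 48202) = √((120 - 3*159*(4 + 159)) - 48202) = √((120 - 3*159*163) - 48202) = √((120 - 77751) - 48202) = √(-77631 - 48202) = √(-125833) = I*√125833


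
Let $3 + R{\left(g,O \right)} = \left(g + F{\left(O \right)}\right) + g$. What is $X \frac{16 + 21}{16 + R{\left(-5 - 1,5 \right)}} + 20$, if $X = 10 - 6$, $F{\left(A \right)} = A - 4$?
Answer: $94$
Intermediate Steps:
$F{\left(A \right)} = -4 + A$
$X = 4$ ($X = 10 - 6 = 4$)
$R{\left(g,O \right)} = -7 + O + 2 g$ ($R{\left(g,O \right)} = -3 + \left(\left(g + \left(-4 + O\right)\right) + g\right) = -3 + \left(\left(-4 + O + g\right) + g\right) = -3 + \left(-4 + O + 2 g\right) = -7 + O + 2 g$)
$X \frac{16 + 21}{16 + R{\left(-5 - 1,5 \right)}} + 20 = 4 \frac{16 + 21}{16 + \left(-7 + 5 + 2 \left(-5 - 1\right)\right)} + 20 = 4 \frac{37}{16 + \left(-7 + 5 + 2 \left(-6\right)\right)} + 20 = 4 \frac{37}{16 - 14} + 20 = 4 \cdot \frac{37}{2} + 20 = 74 + 20 = 94$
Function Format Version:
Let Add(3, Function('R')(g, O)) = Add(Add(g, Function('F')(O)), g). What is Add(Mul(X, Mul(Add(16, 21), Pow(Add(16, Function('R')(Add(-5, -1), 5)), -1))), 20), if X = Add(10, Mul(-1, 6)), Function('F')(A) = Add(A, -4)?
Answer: 94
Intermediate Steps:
Function('F')(A) = Add(-4, A)
X = 4 (X = Add(10, -6) = 4)
Function('R')(g, O) = Add(-7, O, Mul(2, g)) (Function('R')(g, O) = Add(-3, Add(Add(g, Add(-4, O)), g)) = Add(-3, Add(Add(-4, O, g), g)) = Add(-3, Add(-4, O, Mul(2, g))) = Add(-7, O, Mul(2, g)))
Add(Mul(X, Mul(Add(16, 21), Pow(Add(16, Function('R')(Add(-5, -1), 5)), -1))), 20) = Add(Mul(4, Mul(Add(16, 21), Pow(Add(16, Add(-7, 5, Mul(2, Add(-5, -1)))), -1))), 20) = Add(Mul(4, Mul(37, Pow(Add(16, Add(-7, 5, Mul(2, -6))), -1))), 20) = Add(Mul(4, Mul(37, Pow(Add(16, Add(-7, 5, -12)), -1))), 20) = Add(Mul(4, Mul(37, Pow(Add(16, -14), -1))), 20) = Add(Mul(4, Mul(37, Pow(2, -1))), 20) = Add(Mul(4, Mul(37, Rational(1, 2))), 20) = Add(Mul(4, Rational(37, 2)), 20) = Add(74, 20) = 94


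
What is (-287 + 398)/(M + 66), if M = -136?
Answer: -111/70 ≈ -1.5857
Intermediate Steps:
(-287 + 398)/(M + 66) = (-287 + 398)/(-136 + 66) = 111/(-70) = 111*(-1/70) = -111/70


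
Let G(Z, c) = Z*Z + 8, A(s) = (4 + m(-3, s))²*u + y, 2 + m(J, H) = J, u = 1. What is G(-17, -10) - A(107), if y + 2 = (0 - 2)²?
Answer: 294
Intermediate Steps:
m(J, H) = -2 + J
y = 2 (y = -2 + (0 - 2)² = -2 + (-2)² = -2 + 4 = 2)
A(s) = 3 (A(s) = (4 + (-2 - 3))²*1 + 2 = (4 - 5)²*1 + 2 = (-1)²*1 + 2 = 1*1 + 2 = 1 + 2 = 3)
G(Z, c) = 8 + Z² (G(Z, c) = Z² + 8 = 8 + Z²)
G(-17, -10) - A(107) = (8 + (-17)²) - 1*3 = (8 + 289) - 3 = 297 - 3 = 294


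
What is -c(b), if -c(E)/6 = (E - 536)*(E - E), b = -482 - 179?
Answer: 0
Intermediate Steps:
b = -661
c(E) = 0 (c(E) = -6*(E - 536)*(E - E) = -6*(-536 + E)*0 = -6*0 = 0)
-c(b) = -1*0 = 0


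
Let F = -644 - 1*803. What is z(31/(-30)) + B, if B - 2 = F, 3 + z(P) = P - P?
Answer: -1448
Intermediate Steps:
z(P) = -3 (z(P) = -3 + (P - P) = -3 + 0 = -3)
F = -1447 (F = -644 - 803 = -1447)
B = -1445 (B = 2 - 1447 = -1445)
z(31/(-30)) + B = -3 - 1445 = -1448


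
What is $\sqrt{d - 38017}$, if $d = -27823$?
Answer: $4 i \sqrt{4115} \approx 256.59 i$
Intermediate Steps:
$\sqrt{d - 38017} = \sqrt{-27823 - 38017} = \sqrt{-65840} = 4 i \sqrt{4115}$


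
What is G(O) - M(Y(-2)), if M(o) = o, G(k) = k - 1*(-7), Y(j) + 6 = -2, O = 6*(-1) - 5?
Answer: 4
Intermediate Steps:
O = -11 (O = -6 - 5 = -11)
Y(j) = -8 (Y(j) = -6 - 2 = -8)
G(k) = 7 + k (G(k) = k + 7 = 7 + k)
G(O) - M(Y(-2)) = (7 - 11) - 1*(-8) = -4 + 8 = 4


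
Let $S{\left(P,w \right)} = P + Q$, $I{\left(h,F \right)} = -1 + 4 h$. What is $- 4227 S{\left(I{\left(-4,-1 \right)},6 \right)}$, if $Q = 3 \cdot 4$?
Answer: $21135$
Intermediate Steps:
$Q = 12$
$S{\left(P,w \right)} = 12 + P$ ($S{\left(P,w \right)} = P + 12 = 12 + P$)
$- 4227 S{\left(I{\left(-4,-1 \right)},6 \right)} = - 4227 \left(12 + \left(-1 + 4 \left(-4\right)\right)\right) = - 4227 \left(12 - 17\right) = \left(-4227\right) \left(-5\right) = 21135$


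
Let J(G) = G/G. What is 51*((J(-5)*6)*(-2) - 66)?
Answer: -3978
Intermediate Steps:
J(G) = 1
51*((J(-5)*6)*(-2) - 66) = 51*((1*6)*(-2) - 66) = 51*(6*(-2) - 66) = 51*(-12 - 66) = 51*(-78) = -3978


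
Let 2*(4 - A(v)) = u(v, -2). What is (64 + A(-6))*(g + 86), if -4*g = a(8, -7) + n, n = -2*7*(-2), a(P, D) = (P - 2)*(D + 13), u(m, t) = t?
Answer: 4830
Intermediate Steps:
A(v) = 5 (A(v) = 4 - ½*(-2) = 4 + 1 = 5)
a(P, D) = (-2 + P)*(13 + D)
n = 28 (n = -14*(-2) = 28)
g = -16 (g = -((-26 - 2*(-7) + 13*8 - 7*8) + 28)/4 = -((-26 + 14 + 104 - 56) + 28)/4 = -(36 + 28)/4 = -¼*64 = -16)
(64 + A(-6))*(g + 86) = (64 + 5)*(-16 + 86) = 69*70 = 4830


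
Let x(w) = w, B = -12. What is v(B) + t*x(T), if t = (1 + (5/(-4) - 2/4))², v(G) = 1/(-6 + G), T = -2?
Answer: -85/72 ≈ -1.1806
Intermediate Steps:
t = 9/16 (t = (1 + (5*(-¼) - 2*¼))² = (1 + (-5/4 - ½))² = (1 - 7/4)² = (-¾)² = 9/16 ≈ 0.56250)
v(B) + t*x(T) = 1/(-6 - 12) + (9/16)*(-2) = 1/(-18) - 9/8 = -1/18 - 9/8 = -85/72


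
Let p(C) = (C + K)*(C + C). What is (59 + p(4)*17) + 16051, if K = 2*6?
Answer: 18286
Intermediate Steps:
K = 12
p(C) = 2*C*(12 + C) (p(C) = (C + 12)*(C + C) = (12 + C)*(2*C) = 2*C*(12 + C))
(59 + p(4)*17) + 16051 = (59 + (2*4*(12 + 4))*17) + 16051 = (59 + (2*4*16)*17) + 16051 = (59 + 128*17) + 16051 = (59 + 2176) + 16051 = 2235 + 16051 = 18286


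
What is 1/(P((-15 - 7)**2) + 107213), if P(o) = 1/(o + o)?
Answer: 968/103782185 ≈ 9.3272e-6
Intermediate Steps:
P(o) = 1/(2*o)
1/(P((-15 - 7)**2) + 107213) = 1/(1/(2*((-15 - 7)**2)) + 107213) = 1/(1/(2*((-22)**2)) + 107213) = 1/((1/2)/484 + 107213) = 1/((1/2)*(1/484) + 107213) = 1/(1/968 + 107213) = 1/(103782185/968) = 968/103782185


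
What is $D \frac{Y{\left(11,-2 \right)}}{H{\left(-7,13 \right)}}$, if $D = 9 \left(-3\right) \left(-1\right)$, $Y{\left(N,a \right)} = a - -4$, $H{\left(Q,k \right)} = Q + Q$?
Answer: $- \frac{27}{7} \approx -3.8571$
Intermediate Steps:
$H{\left(Q,k \right)} = 2 Q$
$Y{\left(N,a \right)} = 4 + a$ ($Y{\left(N,a \right)} = a + 4 = 4 + a$)
$D = 27$ ($D = \left(-27\right) \left(-1\right) = 27$)
$D \frac{Y{\left(11,-2 \right)}}{H{\left(-7,13 \right)}} = 27 \frac{4 - 2}{2 \left(-7\right)} = 27 \frac{2}{-14} = 27 \cdot 2 \left(- \frac{1}{14}\right) = 27 \left(- \frac{1}{7}\right) = - \frac{27}{7}$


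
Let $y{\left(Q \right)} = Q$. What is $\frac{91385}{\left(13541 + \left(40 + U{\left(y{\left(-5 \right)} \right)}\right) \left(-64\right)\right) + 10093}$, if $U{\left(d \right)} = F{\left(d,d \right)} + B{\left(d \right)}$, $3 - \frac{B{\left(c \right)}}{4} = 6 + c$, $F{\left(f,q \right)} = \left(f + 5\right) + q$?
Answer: $\frac{91385}{20882} \approx 4.3763$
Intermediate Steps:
$F{\left(f,q \right)} = 5 + f + q$ ($F{\left(f,q \right)} = \left(5 + f\right) + q = 5 + f + q$)
$B{\left(c \right)} = -12 - 4 c$ ($B{\left(c \right)} = 12 - 4 \left(6 + c\right) = 12 - \left(24 + 4 c\right) = -12 - 4 c$)
$U{\left(d \right)} = -7 - 2 d$ ($U{\left(d \right)} = \left(5 + d + d\right) - \left(12 + 4 d\right) = \left(5 + 2 d\right) - \left(12 + 4 d\right) = -7 - 2 d$)
$\frac{91385}{\left(13541 + \left(40 + U{\left(y{\left(-5 \right)} \right)}\right) \left(-64\right)\right) + 10093} = \frac{91385}{\left(13541 + \left(40 - -3\right) \left(-64\right)\right) + 10093} = \frac{91385}{\left(13541 + \left(40 + \left(-7 + 10\right)\right) \left(-64\right)\right) + 10093} = \frac{91385}{\left(13541 + \left(40 + 3\right) \left(-64\right)\right) + 10093} = \frac{91385}{\left(13541 + 43 \left(-64\right)\right) + 10093} = \frac{91385}{\left(13541 - 2752\right) + 10093} = \frac{91385}{10789 + 10093} = \frac{91385}{20882}$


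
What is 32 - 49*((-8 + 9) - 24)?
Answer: 1159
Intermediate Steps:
32 - 49*((-8 + 9) - 24) = 32 - 49*(1 - 24) = 32 - 49*(-23) = 32 + 1127 = 1159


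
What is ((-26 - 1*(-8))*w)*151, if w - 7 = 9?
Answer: -43488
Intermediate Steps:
w = 16 (w = 7 + 9 = 16)
((-26 - 1*(-8))*w)*151 = ((-26 - 1*(-8))*16)*151 = ((-26 + 8)*16)*151 = -18*16*151 = -288*151 = -43488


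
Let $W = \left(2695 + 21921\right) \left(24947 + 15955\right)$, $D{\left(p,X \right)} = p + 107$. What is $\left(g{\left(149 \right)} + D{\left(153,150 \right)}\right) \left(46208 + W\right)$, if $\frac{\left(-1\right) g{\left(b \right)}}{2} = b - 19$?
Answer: $0$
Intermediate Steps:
$D{\left(p,X \right)} = 107 + p$
$g{\left(b \right)} = 38 - 2 b$ ($g{\left(b \right)} = - 2 \left(b - 19\right) = - 2 \left(-19 + b\right) = 38 - 2 b$)
$W = 1006843632$ ($W = 24616 \cdot 40902 = 1006843632$)
$\left(g{\left(149 \right)} + D{\left(153,150 \right)}\right) \left(46208 + W\right) = \left(\left(38 - 298\right) + \left(107 + 153\right)\right) \left(46208 + 1006843632\right) = \left(\left(38 - 298\right) + 260\right) 1006889840 = \left(-260 + 260\right) 1006889840 = 0 \cdot 1006889840 = 0$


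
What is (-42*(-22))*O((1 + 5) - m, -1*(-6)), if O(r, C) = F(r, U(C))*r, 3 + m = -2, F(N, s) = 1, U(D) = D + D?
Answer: 10164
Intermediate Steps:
U(D) = 2*D
m = -5 (m = -3 - 2 = -5)
O(r, C) = r (O(r, C) = 1*r = r)
(-42*(-22))*O((1 + 5) - m, -1*(-6)) = (-42*(-22))*((1 + 5) - 1*(-5)) = 924*(6 + 5) = 924*11 = 10164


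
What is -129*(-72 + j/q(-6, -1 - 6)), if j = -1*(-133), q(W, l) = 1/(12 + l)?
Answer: -76497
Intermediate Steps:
j = 133
-129*(-72 + j/q(-6, -1 - 6)) = -129*(-72 + 133/(1/(12 + (-1 - 6)))) = -129*(-72 + 133/(1/(12 - 7))) = -129*(-72 + 133/(1/5)) = -129*(-72 + 133*5) = -129*(-72 + 665) = -129*593 = -76497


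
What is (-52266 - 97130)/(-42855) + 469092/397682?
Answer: 39757518866/8521331055 ≈ 4.6656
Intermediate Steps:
(-52266 - 97130)/(-42855) + 469092/397682 = -149396*(-1/42855) + 469092*(1/397682) = 149396/42855 + 234546/198841 = 39757518866/8521331055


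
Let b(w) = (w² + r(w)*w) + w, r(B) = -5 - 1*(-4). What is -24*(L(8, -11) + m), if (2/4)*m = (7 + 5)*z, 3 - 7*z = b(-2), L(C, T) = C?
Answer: -768/7 ≈ -109.71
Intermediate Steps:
r(B) = -1 (r(B) = -5 + 4 = -1)
b(w) = w² (b(w) = (w² - w) + w = w²)
z = -⅐ (z = 3/7 - ⅐*(-2)² = 3/7 - ⅐*4 = 3/7 - 4/7 = -⅐ ≈ -0.14286)
m = -24/7 (m = 2*((7 + 5)*(-⅐)) = 2*(12*(-⅐)) = 2*(-12/7) = -24/7 ≈ -3.4286)
-24*(L(8, -11) + m) = -24*(8 - 24/7) = -24*32/7 = -768/7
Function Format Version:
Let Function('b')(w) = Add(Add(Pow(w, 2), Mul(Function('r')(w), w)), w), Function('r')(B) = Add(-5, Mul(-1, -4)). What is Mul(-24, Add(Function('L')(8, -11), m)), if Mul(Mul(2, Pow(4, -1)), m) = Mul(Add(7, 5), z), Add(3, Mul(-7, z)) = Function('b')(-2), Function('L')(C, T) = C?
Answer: Rational(-768, 7) ≈ -109.71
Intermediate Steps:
Function('r')(B) = -1 (Function('r')(B) = Add(-5, 4) = -1)
Function('b')(w) = Pow(w, 2) (Function('b')(w) = Add(Add(Pow(w, 2), Mul(-1, w)), w) = Pow(w, 2))
z = Rational(-1, 7) (z = Add(Rational(3, 7), Mul(Rational(-1, 7), Pow(-2, 2))) = Add(Rational(3, 7), Mul(Rational(-1, 7), 4)) = Add(Rational(3, 7), Rational(-4, 7)) = Rational(-1, 7) ≈ -0.14286)
m = Rational(-24, 7) (m = Mul(2, Mul(Add(7, 5), Rational(-1, 7))) = Mul(2, Mul(12, Rational(-1, 7))) = Mul(2, Rational(-12, 7)) = Rational(-24, 7) ≈ -3.4286)
Mul(-24, Add(Function('L')(8, -11), m)) = Mul(-24, Add(8, Rational(-24, 7))) = Mul(-24, Rational(32, 7)) = Rational(-768, 7)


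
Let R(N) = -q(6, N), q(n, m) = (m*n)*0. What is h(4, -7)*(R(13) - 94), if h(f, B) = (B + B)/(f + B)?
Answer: -1316/3 ≈ -438.67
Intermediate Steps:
q(n, m) = 0
h(f, B) = 2*B/(B + f) (h(f, B) = (2*B)/(B + f) = 2*B/(B + f))
R(N) = 0 (R(N) = -1*0 = 0)
h(4, -7)*(R(13) - 94) = (2*(-7)/(-7 + 4))*(0 - 94) = (2*(-7)/(-3))*(-94) = (2*(-7)*(-⅓))*(-94) = (14/3)*(-94) = -1316/3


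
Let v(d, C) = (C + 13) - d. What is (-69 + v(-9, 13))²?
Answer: 1156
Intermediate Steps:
v(d, C) = 13 + C - d (v(d, C) = (13 + C) - d = 13 + C - d)
(-69 + v(-9, 13))² = (-69 + (13 + 13 - 1*(-9)))² = (-69 + (13 + 13 + 9))² = (-69 + 35)² = (-34)² = 1156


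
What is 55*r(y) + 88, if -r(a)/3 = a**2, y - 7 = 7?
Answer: -32252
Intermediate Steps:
y = 14 (y = 7 + 7 = 14)
r(a) = -3*a**2
55*r(y) + 88 = 55*(-3*14**2) + 88 = 55*(-3*196) + 88 = 55*(-588) + 88 = -32340 + 88 = -32252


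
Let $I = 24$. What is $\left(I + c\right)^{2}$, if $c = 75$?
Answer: $9801$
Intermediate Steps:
$\left(I + c\right)^{2} = \left(24 + 75\right)^{2} = 99^{2} = 9801$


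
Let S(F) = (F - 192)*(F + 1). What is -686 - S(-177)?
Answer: -65630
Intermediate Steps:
S(F) = (1 + F)*(-192 + F) (S(F) = (-192 + F)*(1 + F) = (1 + F)*(-192 + F))
-686 - S(-177) = -686 - (-192 + (-177)² - 191*(-177)) = -686 - (-192 + 31329 + 33807) = -686 - 1*64944 = -686 - 64944 = -65630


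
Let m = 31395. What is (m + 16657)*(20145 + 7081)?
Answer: 1308263752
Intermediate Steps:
(m + 16657)*(20145 + 7081) = (31395 + 16657)*(20145 + 7081) = 48052*27226 = 1308263752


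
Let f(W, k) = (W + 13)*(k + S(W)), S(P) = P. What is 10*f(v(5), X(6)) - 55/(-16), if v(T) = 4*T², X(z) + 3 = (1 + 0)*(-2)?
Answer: 1717655/16 ≈ 1.0735e+5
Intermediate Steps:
X(z) = -5 (X(z) = -3 + (1 + 0)*(-2) = -3 + 1*(-2) = -3 - 2 = -5)
f(W, k) = (13 + W)*(W + k) (f(W, k) = (W + 13)*(k + W) = (13 + W)*(W + k))
10*f(v(5), X(6)) - 55/(-16) = 10*((4*5²)² + 13*(4*5²) + 13*(-5) + (4*5²)*(-5)) - 55/(-16) = 10*((4*25)² + 13*(4*25) - 65 + (4*25)*(-5)) - 55*(-1/16) = 10*(100² + 13*100 - 65 + 100*(-5)) + 55/16 = 10*(10000 + 1300 - 65 - 500) + 55/16 = 10*10735 + 55/16 = 107350 + 55/16 = 1717655/16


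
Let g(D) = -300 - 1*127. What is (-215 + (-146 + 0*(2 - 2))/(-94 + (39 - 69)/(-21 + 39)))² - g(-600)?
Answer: 3788816852/82369 ≈ 45998.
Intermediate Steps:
g(D) = -427 (g(D) = -300 - 127 = -427)
(-215 + (-146 + 0*(2 - 2))/(-94 + (39 - 69)/(-21 + 39)))² - g(-600) = (-215 + (-146 + 0*(2 - 2))/(-94 + (39 - 69)/(-21 + 39)))² - 1*(-427) = (-215 + (-146 + 0*0)/(-94 - 30/18))² + 427 = (-215 + (-146 + 0)/(-94 - 30*1/18))² + 427 = (-215 - 146/(-94 - 5/3))² + 427 = (-215 - 146/(-287/3))² + 427 = (-215 - 146*(-3/287))² + 427 = (-215 + 438/287)² + 427 = (-61267/287)² + 427 = 3753645289/82369 + 427 = 3788816852/82369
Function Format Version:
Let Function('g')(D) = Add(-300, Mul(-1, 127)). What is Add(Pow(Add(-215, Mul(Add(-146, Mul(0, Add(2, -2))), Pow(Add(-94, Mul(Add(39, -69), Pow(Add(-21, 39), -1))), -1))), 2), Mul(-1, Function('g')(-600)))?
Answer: Rational(3788816852, 82369) ≈ 45998.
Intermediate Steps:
Function('g')(D) = -427 (Function('g')(D) = Add(-300, -127) = -427)
Add(Pow(Add(-215, Mul(Add(-146, Mul(0, Add(2, -2))), Pow(Add(-94, Mul(Add(39, -69), Pow(Add(-21, 39), -1))), -1))), 2), Mul(-1, Function('g')(-600))) = Add(Pow(Add(-215, Mul(Add(-146, Mul(0, Add(2, -2))), Pow(Add(-94, Mul(Add(39, -69), Pow(Add(-21, 39), -1))), -1))), 2), Mul(-1, -427)) = Add(Pow(Add(-215, Mul(Add(-146, Mul(0, 0)), Pow(Add(-94, Mul(-30, Pow(18, -1))), -1))), 2), 427) = Add(Pow(Add(-215, Mul(Add(-146, 0), Pow(Add(-94, Mul(-30, Rational(1, 18))), -1))), 2), 427) = Add(Pow(Add(-215, Mul(-146, Pow(Add(-94, Rational(-5, 3)), -1))), 2), 427) = Add(Pow(Add(-215, Mul(-146, Pow(Rational(-287, 3), -1))), 2), 427) = Add(Pow(Add(-215, Mul(-146, Rational(-3, 287))), 2), 427) = Add(Pow(Add(-215, Rational(438, 287)), 2), 427) = Add(Pow(Rational(-61267, 287), 2), 427) = Add(Rational(3753645289, 82369), 427) = Rational(3788816852, 82369)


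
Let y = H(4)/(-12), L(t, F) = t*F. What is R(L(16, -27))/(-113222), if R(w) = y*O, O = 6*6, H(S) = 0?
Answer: 0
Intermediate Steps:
L(t, F) = F*t
y = 0 (y = 0/(-12) = 0*(-1/12) = 0)
O = 36
R(w) = 0 (R(w) = 0*36 = 0)
R(L(16, -27))/(-113222) = 0/(-113222) = 0*(-1/113222) = 0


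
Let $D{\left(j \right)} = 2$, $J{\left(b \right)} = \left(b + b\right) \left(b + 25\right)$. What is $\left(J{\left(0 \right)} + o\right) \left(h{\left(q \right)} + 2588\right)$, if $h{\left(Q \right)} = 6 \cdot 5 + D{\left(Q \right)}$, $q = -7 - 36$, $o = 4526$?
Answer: $11858120$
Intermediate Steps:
$J{\left(b \right)} = 2 b \left(25 + b\right)$
$q = -43$ ($q = -7 - 36 = -43$)
$h{\left(Q \right)} = 32$ ($h{\left(Q \right)} = 6 \cdot 5 + 2 = 30 + 2 = 32$)
$\left(J{\left(0 \right)} + o\right) \left(h{\left(q \right)} + 2588\right) = \left(2 \cdot 0 \left(25 + 0\right) + 4526\right) \left(32 + 2588\right) = \left(2 \cdot 0 \cdot 25 + 4526\right) 2620 = \left(0 + 4526\right) 2620 = 4526 \cdot 2620 = 11858120$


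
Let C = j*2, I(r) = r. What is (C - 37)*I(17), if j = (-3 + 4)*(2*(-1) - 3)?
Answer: -799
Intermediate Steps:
j = -5 (j = 1*(-2 - 3) = 1*(-5) = -5)
C = -10 (C = -5*2 = -10)
(C - 37)*I(17) = (-10 - 37)*17 = -47*17 = -799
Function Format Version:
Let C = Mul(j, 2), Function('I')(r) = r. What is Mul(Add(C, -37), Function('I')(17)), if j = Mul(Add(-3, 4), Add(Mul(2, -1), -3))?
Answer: -799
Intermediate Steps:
j = -5 (j = Mul(1, Add(-2, -3)) = Mul(1, -5) = -5)
C = -10 (C = Mul(-5, 2) = -10)
Mul(Add(C, -37), Function('I')(17)) = Mul(Add(-10, -37), 17) = Mul(-47, 17) = -799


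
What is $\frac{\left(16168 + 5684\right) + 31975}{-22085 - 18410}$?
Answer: $- \frac{53827}{40495} \approx -1.3292$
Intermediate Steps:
$\frac{\left(16168 + 5684\right) + 31975}{-22085 - 18410} = \frac{21852 + 31975}{-40495} = 53827 \left(- \frac{1}{40495}\right) = - \frac{53827}{40495}$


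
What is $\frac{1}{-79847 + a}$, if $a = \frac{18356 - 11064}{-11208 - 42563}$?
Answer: $- \frac{53771}{4293460329} \approx -1.2524 \cdot 10^{-5}$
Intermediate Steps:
$a = - \frac{7292}{53771}$ ($a = \frac{7292}{-53771} = 7292 \left(- \frac{1}{53771}\right) = - \frac{7292}{53771} \approx -0.13561$)
$\frac{1}{-79847 + a} = \frac{1}{-79847 - \frac{7292}{53771}} = \frac{1}{- \frac{4293460329}{53771}} = - \frac{53771}{4293460329}$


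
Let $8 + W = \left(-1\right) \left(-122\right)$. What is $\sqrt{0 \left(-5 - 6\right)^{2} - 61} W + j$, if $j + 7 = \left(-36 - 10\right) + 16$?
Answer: $-37 + 114 i \sqrt{61} \approx -37.0 + 890.37 i$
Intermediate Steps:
$W = 114$ ($W = -8 - -122 = -8 + 122 = 114$)
$j = -37$ ($j = -7 + \left(\left(-36 - 10\right) + 16\right) = -7 + \left(-46 + 16\right) = -7 - 30 = -37$)
$\sqrt{0 \left(-5 - 6\right)^{2} - 61} W + j = \sqrt{0 \left(-5 - 6\right)^{2} - 61} \cdot 114 - 37 = \sqrt{0 \left(-11\right)^{2} - 61} \cdot 114 - 37 = \sqrt{0 \cdot 121 - 61} \cdot 114 - 37 = \sqrt{0 - 61} \cdot 114 - 37 = \sqrt{-61} \cdot 114 - 37 = i \sqrt{61} \cdot 114 - 37 = 114 i \sqrt{61} - 37 = -37 + 114 i \sqrt{61}$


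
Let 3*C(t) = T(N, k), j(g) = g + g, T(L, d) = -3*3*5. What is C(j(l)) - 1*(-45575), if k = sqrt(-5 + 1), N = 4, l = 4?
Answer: 45560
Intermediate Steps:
k = 2*I (k = sqrt(-4) = 2*I ≈ 2.0*I)
T(L, d) = -45 (T(L, d) = -9*5 = -45)
j(g) = 2*g
C(t) = -15 (C(t) = (1/3)*(-45) = -15)
C(j(l)) - 1*(-45575) = -15 - 1*(-45575) = -15 + 45575 = 45560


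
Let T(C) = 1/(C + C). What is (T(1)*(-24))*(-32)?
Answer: 384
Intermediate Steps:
T(C) = 1/(2*C)
(T(1)*(-24))*(-32) = (((½)/1)*(-24))*(-32) = (((½)*1)*(-24))*(-32) = ((½)*(-24))*(-32) = -12*(-32) = 384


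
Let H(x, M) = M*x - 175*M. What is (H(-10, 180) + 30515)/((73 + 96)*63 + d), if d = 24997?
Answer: -2785/35644 ≈ -0.078134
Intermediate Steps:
H(x, M) = -175*M + M*x
(H(-10, 180) + 30515)/((73 + 96)*63 + d) = (180*(-175 - 10) + 30515)/((73 + 96)*63 + 24997) = (180*(-185) + 30515)/(169*63 + 24997) = (-33300 + 30515)/(10647 + 24997) = -2785/35644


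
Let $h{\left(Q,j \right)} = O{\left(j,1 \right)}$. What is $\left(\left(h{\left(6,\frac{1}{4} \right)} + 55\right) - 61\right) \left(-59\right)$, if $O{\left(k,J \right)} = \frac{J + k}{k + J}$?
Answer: $295$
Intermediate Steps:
$O{\left(k,J \right)} = 1$ ($O{\left(k,J \right)} = \frac{J + k}{J + k} = 1$)
$h{\left(Q,j \right)} = 1$
$\left(\left(h{\left(6,\frac{1}{4} \right)} + 55\right) - 61\right) \left(-59\right) = \left(\left(1 + 55\right) - 61\right) \left(-59\right) = \left(56 - 61\right) \left(-59\right) = \left(-5\right) \left(-59\right) = 295$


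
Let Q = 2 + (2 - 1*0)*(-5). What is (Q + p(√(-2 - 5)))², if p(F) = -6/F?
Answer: 412/7 - 96*I*√7/7 ≈ 58.857 - 36.285*I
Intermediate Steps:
Q = -8 (Q = 2 + (2 + 0)*(-5) = 2 + 2*(-5) = 2 - 10 = -8)
(Q + p(√(-2 - 5)))² = (-8 - 6/√(-2 - 5))² = (-8 - 6*(-I*√7/7))² = (-8 - (-6)*I*√7/7)² = (-8 + 6*I*√7/7)²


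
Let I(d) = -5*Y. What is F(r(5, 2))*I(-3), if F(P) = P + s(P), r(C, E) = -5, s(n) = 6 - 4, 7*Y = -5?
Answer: -75/7 ≈ -10.714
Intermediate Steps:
Y = -5/7 (Y = (⅐)*(-5) = -5/7 ≈ -0.71429)
s(n) = 2
I(d) = 25/7 (I(d) = -5*(-5/7) = 25/7)
F(P) = 2 + P (F(P) = P + 2 = 2 + P)
F(r(5, 2))*I(-3) = (2 - 5)*(25/7) = -3*25/7 = -75/7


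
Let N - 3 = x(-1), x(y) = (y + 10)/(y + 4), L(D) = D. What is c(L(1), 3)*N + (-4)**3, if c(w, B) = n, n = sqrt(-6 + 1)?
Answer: -64 + 6*I*sqrt(5) ≈ -64.0 + 13.416*I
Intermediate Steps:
x(y) = (10 + y)/(4 + y)
n = I*sqrt(5) (n = sqrt(-5) = I*sqrt(5) ≈ 2.2361*I)
c(w, B) = I*sqrt(5)
N = 6 (N = 3 + (10 - 1)/(4 - 1) = 3 + 9/3 = 3 + (1/3)*9 = 3 + 3 = 6)
c(L(1), 3)*N + (-4)**3 = (I*sqrt(5))*6 + (-4)**3 = 6*I*sqrt(5) - 64 = -64 + 6*I*sqrt(5)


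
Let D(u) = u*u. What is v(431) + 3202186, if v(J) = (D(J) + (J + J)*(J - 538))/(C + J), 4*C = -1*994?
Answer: 1168984944/365 ≈ 3.2027e+6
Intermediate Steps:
D(u) = u²
C = -497/2 (C = (-1*994)/4 = (¼)*(-994) = -497/2 ≈ -248.50)
v(J) = (J² + 2*J*(-538 + J))/(-497/2 + J) (v(J) = (J² + (J + J)*(J - 538))/(-497/2 + J) = (J² + (2*J)*(-538 + J))/(-497/2 + J) = (J² + 2*J*(-538 + J))/(-497/2 + J))
v(431) + 3202186 = 2*431*(-1076 + 3*431)/(-497 + 2*431) + 3202186 = 2*431*(-1076 + 1293)/(-497 + 862) + 3202186 = 2*431*217/365 + 3202186 = 2*431*(1/365)*217 + 3202186 = 187054/365 + 3202186 = 1168984944/365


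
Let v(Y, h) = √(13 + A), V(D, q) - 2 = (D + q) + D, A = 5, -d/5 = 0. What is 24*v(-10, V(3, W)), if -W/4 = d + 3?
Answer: 72*√2 ≈ 101.82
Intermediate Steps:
d = 0 (d = -5*0 = 0)
W = -12 (W = -4*(0 + 3) = -4*3 = -12)
V(D, q) = 2 + q + 2*D (V(D, q) = 2 + ((D + q) + D) = 2 + (q + 2*D) = 2 + q + 2*D)
v(Y, h) = 3*√2 (v(Y, h) = √(13 + 5) = √18 = 3*√2)
24*v(-10, V(3, W)) = 24*(3*√2) = 72*√2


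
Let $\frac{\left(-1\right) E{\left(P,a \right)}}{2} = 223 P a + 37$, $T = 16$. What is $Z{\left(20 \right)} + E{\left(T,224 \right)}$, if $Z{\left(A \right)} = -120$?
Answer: $-1598658$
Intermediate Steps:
$E{\left(P,a \right)} = -74 - 446 P a$ ($E{\left(P,a \right)} = - 2 \left(223 P a + 37\right) = - 2 \left(37 + 223 P a\right) = -74 - 446 P a$)
$Z{\left(20 \right)} + E{\left(T,224 \right)} = -120 - \left(74 + 7136 \cdot 224\right) = -120 - 1598538 = -1598658$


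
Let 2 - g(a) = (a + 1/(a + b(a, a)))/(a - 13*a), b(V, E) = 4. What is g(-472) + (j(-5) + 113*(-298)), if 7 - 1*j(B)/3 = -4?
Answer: -89168425631/2650752 ≈ -33639.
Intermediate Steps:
j(B) = 33 (j(B) = 21 - 3*(-4) = 21 + 12 = 33)
g(a) = 2 + (a + 1/(4 + a))/(12*a) (g(a) = 2 - (a + 1/(a + 4))/(a - 13*a) = 2 - (a + 1/(4 + a))/((-12*a)) = 2 - (a + 1/(4 + a))*(-1/(12*a)) = 2 - (-1)*(a + 1/(4 + a))/(12*a) = 2 + (a + 1/(4 + a))/(12*a))
g(-472) + (j(-5) + 113*(-298)) = (1/12)*(1 + 25*(-472)² + 100*(-472))/(-472*(4 - 472)) + (33 + 113*(-298)) = (1/12)*(-1/472)*(1 + 25*222784 - 47200)/(-468) + (33 - 33674) = (1/12)*(-1/472)*(-1/468)*(1 + 5569600 - 47200) - 33641 = (1/12)*(-1/472)*(-1/468)*5522401 - 33641 = 5522401/2650752 - 33641 = -89168425631/2650752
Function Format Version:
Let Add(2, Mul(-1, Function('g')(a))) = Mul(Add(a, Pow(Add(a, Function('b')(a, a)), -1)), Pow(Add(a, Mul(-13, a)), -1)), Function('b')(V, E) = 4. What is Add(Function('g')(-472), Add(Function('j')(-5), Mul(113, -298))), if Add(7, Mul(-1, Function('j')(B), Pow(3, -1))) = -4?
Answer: Rational(-89168425631, 2650752) ≈ -33639.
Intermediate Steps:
Function('j')(B) = 33 (Function('j')(B) = Add(21, Mul(-3, -4)) = Add(21, 12) = 33)
Function('g')(a) = Add(2, Mul(Rational(1, 12), Pow(a, -1), Add(a, Pow(Add(4, a), -1)))) (Function('g')(a) = Add(2, Mul(-1, Mul(Add(a, Pow(Add(a, 4), -1)), Pow(Add(a, Mul(-13, a)), -1)))) = Add(2, Mul(-1, Mul(Add(a, Pow(Add(4, a), -1)), Pow(Mul(-12, a), -1)))) = Add(2, Mul(-1, Mul(Add(a, Pow(Add(4, a), -1)), Mul(Rational(-1, 12), Pow(a, -1))))) = Add(2, Mul(-1, Mul(Rational(-1, 12), Pow(a, -1), Add(a, Pow(Add(4, a), -1))))) = Add(2, Mul(Rational(1, 12), Pow(a, -1), Add(a, Pow(Add(4, a), -1)))))
Add(Function('g')(-472), Add(Function('j')(-5), Mul(113, -298))) = Add(Mul(Rational(1, 12), Pow(-472, -1), Pow(Add(4, -472), -1), Add(1, Mul(25, Pow(-472, 2)), Mul(100, -472))), Add(33, Mul(113, -298))) = Add(Mul(Rational(1, 12), Rational(-1, 472), Pow(-468, -1), Add(1, Mul(25, 222784), -47200)), Add(33, -33674)) = Add(Mul(Rational(1, 12), Rational(-1, 472), Rational(-1, 468), Add(1, 5569600, -47200)), -33641) = Add(Mul(Rational(1, 12), Rational(-1, 472), Rational(-1, 468), 5522401), -33641) = Add(Rational(5522401, 2650752), -33641) = Rational(-89168425631, 2650752)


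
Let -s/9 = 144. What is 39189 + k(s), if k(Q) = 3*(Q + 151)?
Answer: 35754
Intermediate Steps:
s = -1296 (s = -9*144 = -1296)
k(Q) = 453 + 3*Q (k(Q) = 3*(151 + Q) = 453 + 3*Q)
39189 + k(s) = 39189 + (453 + 3*(-1296)) = 39189 + (453 - 3888) = 39189 - 3435 = 35754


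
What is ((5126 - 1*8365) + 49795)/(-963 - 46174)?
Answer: -46556/47137 ≈ -0.98767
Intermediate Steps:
((5126 - 1*8365) + 49795)/(-963 - 46174) = ((5126 - 8365) + 49795)/(-47137) = (-3239 + 49795)*(-1/47137) = 46556*(-1/47137) = -46556/47137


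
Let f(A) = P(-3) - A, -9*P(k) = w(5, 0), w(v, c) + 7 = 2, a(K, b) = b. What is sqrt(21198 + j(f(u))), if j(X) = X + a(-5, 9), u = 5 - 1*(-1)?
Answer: sqrt(190814)/3 ≈ 145.61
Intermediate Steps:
w(v, c) = -5 (w(v, c) = -7 + 2 = -5)
P(k) = 5/9 (P(k) = -1/9*(-5) = 5/9)
u = 6 (u = 5 + 1 = 6)
f(A) = 5/9 - A
j(X) = 9 + X (j(X) = X + 9 = 9 + X)
sqrt(21198 + j(f(u))) = sqrt(21198 + (9 + (5/9 - 1*6))) = sqrt(21198 + (9 + (5/9 - 6))) = sqrt(21198 + (9 - 49/9)) = sqrt(21198 + 32/9) = sqrt(190814/9) = sqrt(190814)/3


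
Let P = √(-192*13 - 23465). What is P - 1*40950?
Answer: -40950 + I*√25961 ≈ -40950.0 + 161.12*I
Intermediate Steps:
P = I*√25961 (P = √(-2496 - 23465) = √(-25961) = I*√25961 ≈ 161.12*I)
P - 1*40950 = I*√25961 - 1*40950 = I*√25961 - 40950 = -40950 + I*√25961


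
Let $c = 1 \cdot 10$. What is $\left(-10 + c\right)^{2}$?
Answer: $0$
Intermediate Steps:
$c = 10$
$\left(-10 + c\right)^{2} = \left(-10 + 10\right)^{2} = 0^{2} = 0$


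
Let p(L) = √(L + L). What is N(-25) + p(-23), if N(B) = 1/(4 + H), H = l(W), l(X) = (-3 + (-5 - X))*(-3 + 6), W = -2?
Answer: -1/14 + I*√46 ≈ -0.071429 + 6.7823*I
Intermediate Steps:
p(L) = √2*√L (p(L) = √(2*L) = √2*√L)
l(X) = -24 - 3*X (l(X) = (-8 - X)*3 = -24 - 3*X)
H = -18 (H = -24 - 3*(-2) = -24 + 6 = -18)
N(B) = -1/14 (N(B) = 1/(4 - 18) = 1/(-14) = -1/14)
N(-25) + p(-23) = -1/14 + √2*√(-23) = -1/14 + √2*(I*√23) = -1/14 + I*√46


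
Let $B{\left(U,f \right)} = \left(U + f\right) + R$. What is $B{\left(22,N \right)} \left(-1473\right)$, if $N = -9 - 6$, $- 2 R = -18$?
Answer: $-23568$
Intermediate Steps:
$R = 9$ ($R = \left(- \frac{1}{2}\right) \left(-18\right) = 9$)
$N = -15$ ($N = -9 - 6 = -15$)
$B{\left(U,f \right)} = 9 + U + f$ ($B{\left(U,f \right)} = \left(U + f\right) + 9 = 9 + U + f$)
$B{\left(22,N \right)} \left(-1473\right) = \left(9 + 22 - 15\right) \left(-1473\right) = 16 \left(-1473\right) = -23568$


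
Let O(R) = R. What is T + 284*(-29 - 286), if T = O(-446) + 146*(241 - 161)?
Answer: -78226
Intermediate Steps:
T = 11234 (T = -446 + 146*(241 - 161) = -446 + 146*80 = -446 + 11680 = 11234)
T + 284*(-29 - 286) = 11234 + 284*(-29 - 286) = 11234 + 284*(-315) = 11234 - 89460 = -78226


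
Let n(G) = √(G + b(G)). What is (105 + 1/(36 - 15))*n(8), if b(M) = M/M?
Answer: 2206/7 ≈ 315.14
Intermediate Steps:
b(M) = 1
n(G) = √(1 + G) (n(G) = √(G + 1) = √(1 + G))
(105 + 1/(36 - 15))*n(8) = (105 + 1/(36 - 15))*√(1 + 8) = (105 + 1/21)*√9 = (105 + 1/21)*3 = (2206/21)*3 = 2206/7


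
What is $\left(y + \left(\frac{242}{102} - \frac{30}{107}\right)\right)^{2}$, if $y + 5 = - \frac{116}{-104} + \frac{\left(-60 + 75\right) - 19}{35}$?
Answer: $\frac{89653495913809}{24659864856900} \approx 3.6356$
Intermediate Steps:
$y = - \frac{3639}{910}$ ($y = -5 + \left(- \frac{116}{-104} + \frac{\left(-60 + 75\right) - 19}{35}\right) = -5 + \left(\left(-116\right) \left(- \frac{1}{104}\right) + \left(15 - 19\right) \frac{1}{35}\right) = -5 + \left(\frac{29}{26} - \frac{4}{35}\right) = -5 + \frac{911}{910} = - \frac{3639}{910} \approx -3.9989$)
$\left(y + \left(\frac{242}{102} - \frac{30}{107}\right)\right)^{2} = \left(- \frac{3639}{910} + \left(\frac{242}{102} - \frac{30}{107}\right)\right)^{2} = \left(- \frac{3639}{910} + \left(242 \cdot \frac{1}{102} - \frac{30}{107}\right)\right)^{2} = \left(- \frac{3639}{910} + \left(\frac{121}{51} - \frac{30}{107}\right)\right)^{2} = \left(- \frac{3639}{910} + \frac{11417}{5457}\right)^{2} = \left(- \frac{9468553}{4965870}\right)^{2} = \frac{89653495913809}{24659864856900}$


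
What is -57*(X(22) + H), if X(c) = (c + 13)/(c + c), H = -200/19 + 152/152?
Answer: 21897/44 ≈ 497.66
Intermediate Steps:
H = -181/19 (H = -200*1/19 + 152*(1/152) = -200/19 + 1 = -181/19 ≈ -9.5263)
X(c) = (13 + c)/(2*c) (X(c) = (13 + c)/((2*c)) = (13 + c)*(1/(2*c)) = (13 + c)/(2*c))
-57*(X(22) + H) = -57*((½)*(13 + 22)/22 - 181/19) = -57*((½)*(1/22)*35 - 181/19) = -57*(35/44 - 181/19) = -57*(-7299/836) = 21897/44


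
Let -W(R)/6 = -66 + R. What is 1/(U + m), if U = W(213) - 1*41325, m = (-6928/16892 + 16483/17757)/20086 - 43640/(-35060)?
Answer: -2640377666070738/111439133544054307489 ≈ -2.3693e-5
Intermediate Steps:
W(R) = 396 - 6*R (W(R) = -6*(-66 + R) = 396 - 6*R)
m = 3286607793331277/2640377666070738 (m = (-6928*1/16892 + 16483*(1/17757))*(1/20086) - 43640*(-1/35060) = (-1732/4223 + 16483/17757)*(1/20086) + 2182/1753 = (38852585/74987811)*(1/20086) + 2182/1753 = 38852585/1506205171746 + 2182/1753 = 3286607793331277/2640377666070738 ≈ 1.2447)
U = -42207 (U = (396 - 6*213) - 1*41325 = (396 - 1278) - 41325 = -882 - 41325 = -42207)
1/(U + m) = 1/(-42207 + 3286607793331277/2640377666070738) = 1/(-111439133544054307489/2640377666070738) = -2640377666070738/111439133544054307489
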